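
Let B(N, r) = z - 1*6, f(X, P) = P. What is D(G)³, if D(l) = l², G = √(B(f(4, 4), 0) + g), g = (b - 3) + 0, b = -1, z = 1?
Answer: -729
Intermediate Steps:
B(N, r) = -5 (B(N, r) = 1 - 1*6 = 1 - 6 = -5)
g = -4 (g = (-1 - 3) + 0 = -4 + 0 = -4)
G = 3*I (G = √(-5 - 4) = √(-9) = 3*I ≈ 3.0*I)
D(G)³ = ((3*I)²)³ = (-9)³ = -729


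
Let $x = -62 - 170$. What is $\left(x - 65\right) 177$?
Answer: $-52569$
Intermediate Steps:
$x = -232$ ($x = -62 - 170 = -232$)
$\left(x - 65\right) 177 = \left(-232 - 65\right) 177 = \left(-297\right) 177 = -52569$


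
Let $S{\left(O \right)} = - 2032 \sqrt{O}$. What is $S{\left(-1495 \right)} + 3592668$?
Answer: $3592668 - 2032 i \sqrt{1495} \approx 3.5927 \cdot 10^{6} - 78568.0 i$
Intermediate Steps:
$S{\left(-1495 \right)} + 3592668 = - 2032 \sqrt{-1495} + 3592668 = - 2032 i \sqrt{1495} + 3592668 = 3592668 - 2032 i \sqrt{1495}$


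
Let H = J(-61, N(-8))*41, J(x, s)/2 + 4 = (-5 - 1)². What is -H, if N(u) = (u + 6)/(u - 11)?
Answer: -2624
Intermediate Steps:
N(u) = (6 + u)/(-11 + u)
J(x, s) = 64 (J(x, s) = -8 + 2*(-5 - 1)² = -8 + 2*(-6)² = -8 + 2*36 = -8 + 72 = 64)
H = 2624 (H = 64*41 = 2624)
-H = -1*2624 = -2624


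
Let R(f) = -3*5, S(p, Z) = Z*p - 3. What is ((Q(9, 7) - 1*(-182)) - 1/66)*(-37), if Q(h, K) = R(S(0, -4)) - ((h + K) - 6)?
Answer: -383357/66 ≈ -5808.4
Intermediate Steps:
S(p, Z) = -3 + Z*p
R(f) = -15
Q(h, K) = -9 - K - h (Q(h, K) = -15 - ((h + K) - 6) = -15 - ((K + h) - 6) = -15 - (-6 + K + h) = -15 + (6 - K - h) = -9 - K - h)
((Q(9, 7) - 1*(-182)) - 1/66)*(-37) = (((-9 - 1*7 - 1*9) - 1*(-182)) - 1/66)*(-37) = (((-9 - 7 - 9) + 182) - 1*1/66)*(-37) = ((-25 + 182) - 1/66)*(-37) = (157 - 1/66)*(-37) = (10361/66)*(-37) = -383357/66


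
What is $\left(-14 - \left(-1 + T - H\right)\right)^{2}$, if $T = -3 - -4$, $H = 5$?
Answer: $81$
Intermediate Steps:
$T = 1$ ($T = -3 + 4 = 1$)
$\left(-14 - \left(-1 + T - H\right)\right)^{2} = \left(-14 + \left(\left(1 + 5\right) - 1\right)\right)^{2} = \left(-14 + \left(6 - 1\right)\right)^{2} = \left(-14 + 5\right)^{2} = \left(-9\right)^{2} = 81$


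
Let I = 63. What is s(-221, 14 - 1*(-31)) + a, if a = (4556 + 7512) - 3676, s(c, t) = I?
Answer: 8455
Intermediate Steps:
s(c, t) = 63
a = 8392 (a = 12068 - 3676 = 8392)
s(-221, 14 - 1*(-31)) + a = 63 + 8392 = 8455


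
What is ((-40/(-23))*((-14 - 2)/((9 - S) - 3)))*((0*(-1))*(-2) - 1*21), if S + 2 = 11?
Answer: -4480/23 ≈ -194.78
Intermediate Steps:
S = 9 (S = -2 + 11 = 9)
((-40/(-23))*((-14 - 2)/((9 - S) - 3)))*((0*(-1))*(-2) - 1*21) = ((-40/(-23))*((-14 - 2)/((9 - 1*9) - 3)))*((0*(-1))*(-2) - 1*21) = ((-40*(-1/23))*(-16/((9 - 9) - 3)))*(0*(-2) - 21) = (40*(-16/(0 - 3))/23)*(0 - 21) = (40*(-16/(-3))/23)*(-21) = (40*(-16*(-⅓))/23)*(-21) = ((40/23)*(16/3))*(-21) = (640/69)*(-21) = -4480/23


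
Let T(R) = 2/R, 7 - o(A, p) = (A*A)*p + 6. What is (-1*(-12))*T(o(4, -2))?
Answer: 8/11 ≈ 0.72727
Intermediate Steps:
o(A, p) = 1 - p*A² (o(A, p) = 7 - ((A*A)*p + 6) = 7 - (A²*p + 6) = 7 - (p*A² + 6) = 7 - (6 + p*A²) = 7 + (-6 - p*A²) = 1 - p*A²)
(-1*(-12))*T(o(4, -2)) = (-1*(-12))*(2/(1 - 1*(-2)*4²)) = 12*(2/(1 - 1*(-2)*16)) = 12*(2/(1 + 32)) = 12*(2/33) = 8/11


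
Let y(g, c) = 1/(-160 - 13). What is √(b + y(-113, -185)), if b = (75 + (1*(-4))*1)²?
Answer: 2*√37717979/173 ≈ 71.000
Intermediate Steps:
y(g, c) = -1/173 (y(g, c) = 1/(-173) = -1/173)
b = 5041 (b = (75 - 4*1)² = (75 - 4)² = 71² = 5041)
√(b + y(-113, -185)) = √(5041 - 1/173) = √(872092/173) = 2*√37717979/173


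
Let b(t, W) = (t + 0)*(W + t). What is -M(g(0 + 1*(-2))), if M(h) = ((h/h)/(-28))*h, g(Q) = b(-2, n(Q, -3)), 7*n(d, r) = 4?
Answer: 5/49 ≈ 0.10204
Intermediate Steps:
n(d, r) = 4/7 (n(d, r) = (⅐)*4 = 4/7)
b(t, W) = t*(W + t)
g(Q) = 20/7 (g(Q) = -2*(4/7 - 2) = -2*(-10/7) = 20/7)
M(h) = -h/28 (M(h) = (1*(-1/28))*h = -h/28)
-M(g(0 + 1*(-2))) = -(-1)*20/(28*7) = -1*(-5/49) = 5/49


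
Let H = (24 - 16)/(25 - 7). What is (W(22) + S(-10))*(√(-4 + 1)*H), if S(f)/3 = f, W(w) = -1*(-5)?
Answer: -100*I*√3/9 ≈ -19.245*I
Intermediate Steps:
W(w) = 5
S(f) = 3*f
H = 4/9 (H = 8/18 = 8*(1/18) = 4/9 ≈ 0.44444)
(W(22) + S(-10))*(√(-4 + 1)*H) = (5 + 3*(-10))*(√(-4 + 1)*(4/9)) = (5 - 30)*(√(-3)*(4/9)) = -25*I*√3*4/9 = -100*I*√3/9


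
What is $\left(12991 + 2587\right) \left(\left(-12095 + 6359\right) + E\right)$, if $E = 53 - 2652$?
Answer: $-129842630$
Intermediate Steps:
$E = -2599$ ($E = 53 - 2652 = -2599$)
$\left(12991 + 2587\right) \left(\left(-12095 + 6359\right) + E\right) = \left(12991 + 2587\right) \left(\left(-12095 + 6359\right) - 2599\right) = 15578 \left(-5736 - 2599\right) = 15578 \left(-8335\right) = -129842630$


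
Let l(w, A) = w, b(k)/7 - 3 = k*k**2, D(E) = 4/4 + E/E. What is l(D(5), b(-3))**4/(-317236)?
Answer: -4/79309 ≈ -5.0436e-5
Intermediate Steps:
D(E) = 2 (D(E) = 4*(1/4) + 1 = 1 + 1 = 2)
b(k) = 21 + 7*k**3 (b(k) = 21 + 7*(k*k**2) = 21 + 7*k**3)
l(D(5), b(-3))**4/(-317236) = 2**4/(-317236) = 16*(-1/317236) = -4/79309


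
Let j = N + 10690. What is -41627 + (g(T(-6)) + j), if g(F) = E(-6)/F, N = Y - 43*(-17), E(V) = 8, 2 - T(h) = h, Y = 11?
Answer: -30194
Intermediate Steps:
T(h) = 2 - h
N = 742 (N = 11 - 43*(-17) = 11 + 731 = 742)
j = 11432 (j = 742 + 10690 = 11432)
g(F) = 8/F
-41627 + (g(T(-6)) + j) = -41627 + (8/(2 - 1*(-6)) + 11432) = -41627 + (8/(2 + 6) + 11432) = -41627 + (8/8 + 11432) = -41627 + (8*(1/8) + 11432) = -41627 + (1 + 11432) = -41627 + 11433 = -30194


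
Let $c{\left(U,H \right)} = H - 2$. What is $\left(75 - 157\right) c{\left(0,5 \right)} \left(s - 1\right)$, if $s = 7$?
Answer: $-1476$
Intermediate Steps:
$c{\left(U,H \right)} = -2 + H$
$\left(75 - 157\right) c{\left(0,5 \right)} \left(s - 1\right) = \left(75 - 157\right) \left(-2 + 5\right) \left(7 - 1\right) = - 82 \cdot 3 \left(7 + \left(-5 + 4\right)\right) = - 82 \cdot 3 \left(7 - 1\right) = - 82 \cdot 3 \cdot 6 = \left(-82\right) 18 = -1476$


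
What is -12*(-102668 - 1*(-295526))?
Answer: -2314296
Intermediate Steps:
-12*(-102668 - 1*(-295526)) = -12*(-102668 + 295526) = -12*192858 = -2314296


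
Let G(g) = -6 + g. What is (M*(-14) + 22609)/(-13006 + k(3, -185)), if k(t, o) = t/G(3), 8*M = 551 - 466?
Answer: -89841/52028 ≈ -1.7268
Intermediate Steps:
M = 85/8 (M = (551 - 466)/8 = (⅛)*85 = 85/8 ≈ 10.625)
k(t, o) = -t/3 (k(t, o) = t/(-6 + 3) = t/(-3) = t*(-⅓) = -t/3)
(M*(-14) + 22609)/(-13006 + k(3, -185)) = ((85/8)*(-14) + 22609)/(-13006 - ⅓*3) = (-595/4 + 22609)/(-13006 - 1) = (89841/4)/(-13007) = (89841/4)*(-1/13007) = -89841/52028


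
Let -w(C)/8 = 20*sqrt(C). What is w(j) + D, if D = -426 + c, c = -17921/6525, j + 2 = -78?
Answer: -2797571/6525 - 640*I*sqrt(5) ≈ -428.75 - 1431.1*I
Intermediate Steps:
j = -80 (j = -2 - 78 = -80)
c = -17921/6525 (c = -17921*1/6525 = -17921/6525 ≈ -2.7465)
w(C) = -160*sqrt(C)
D = -2797571/6525 (D = -426 - 17921/6525 = -2797571/6525 ≈ -428.75)
w(j) + D = -640*I*sqrt(5) - 2797571/6525 = -2797571/6525 - 640*I*sqrt(5)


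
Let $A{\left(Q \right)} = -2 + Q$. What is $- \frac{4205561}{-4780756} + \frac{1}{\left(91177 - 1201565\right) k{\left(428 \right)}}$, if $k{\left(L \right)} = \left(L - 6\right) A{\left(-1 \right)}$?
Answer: $\frac{1477993115212111}{1680138380538312} \approx 0.87969$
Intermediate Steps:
$k{\left(L \right)} = 18 - 3 L$ ($k{\left(L \right)} = \left(L - 6\right) \left(-2 - 1\right) = \left(-6 + L\right) \left(-3\right) = 18 - 3 L$)
$- \frac{4205561}{-4780756} + \frac{1}{\left(91177 - 1201565\right) k{\left(428 \right)}} = - \frac{4205561}{-4780756} + \frac{1}{\left(91177 - 1201565\right) \left(18 - 1284\right)} = \left(-4205561\right) \left(- \frac{1}{4780756}\right) + \frac{1}{\left(-1110388\right) \left(18 - 1284\right)} = \frac{4205561}{4780756} - \frac{1}{1110388 \left(-1266\right)} = \frac{4205561}{4780756} - - \frac{1}{1405751208} = \frac{4205561}{4780756} + \frac{1}{1405751208} = \frac{1477993115212111}{1680138380538312}$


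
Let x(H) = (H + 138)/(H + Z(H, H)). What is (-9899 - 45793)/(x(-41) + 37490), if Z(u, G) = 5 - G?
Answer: -278460/187547 ≈ -1.4847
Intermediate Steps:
x(H) = 138/5 + H/5 (x(H) = (H + 138)/(H + (5 - H)) = (138 + H)/5 = (138 + H)*(1/5) = 138/5 + H/5)
(-9899 - 45793)/(x(-41) + 37490) = (-9899 - 45793)/((138/5 + (1/5)*(-41)) + 37490) = -55692/((138/5 - 41/5) + 37490) = -55692/(97/5 + 37490) = -55692/187547/5 = -55692*5/187547 = -278460/187547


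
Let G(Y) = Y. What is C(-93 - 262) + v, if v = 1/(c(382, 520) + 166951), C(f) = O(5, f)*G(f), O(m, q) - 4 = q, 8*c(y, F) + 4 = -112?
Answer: 41602245167/333873 ≈ 1.2461e+5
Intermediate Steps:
c(y, F) = -29/2 (c(y, F) = -1/2 + (1/8)*(-112) = -1/2 - 14 = -29/2)
O(m, q) = 4 + q
C(f) = f*(4 + f) (C(f) = (4 + f)*f = f*(4 + f))
v = 2/333873 (v = 1/(-29/2 + 166951) = 1/(333873/2) = 2/333873 ≈ 5.9903e-6)
C(-93 - 262) + v = (-93 - 262)*(4 + (-93 - 262)) + 2/333873 = -355*(4 - 355) + 2/333873 = -355*(-351) + 2/333873 = 124605 + 2/333873 = 41602245167/333873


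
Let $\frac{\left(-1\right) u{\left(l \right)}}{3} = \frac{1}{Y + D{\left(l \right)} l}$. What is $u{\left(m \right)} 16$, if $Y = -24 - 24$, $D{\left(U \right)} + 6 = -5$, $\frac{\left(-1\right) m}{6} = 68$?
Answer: $- \frac{2}{185} \approx -0.010811$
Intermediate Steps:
$m = -408$ ($m = \left(-6\right) 68 = -408$)
$D{\left(U \right)} = -11$ ($D{\left(U \right)} = -6 - 5 = -11$)
$Y = -48$
$u{\left(l \right)} = - \frac{3}{-48 - 11 l}$
$u{\left(m \right)} 16 = \frac{3}{48 + 11 \left(-408\right)} 16 = \frac{3}{48 - 4488} \cdot 16 = \frac{3}{-4440} \cdot 16 = 3 \left(- \frac{1}{4440}\right) 16 = \left(- \frac{1}{1480}\right) 16 = - \frac{2}{185}$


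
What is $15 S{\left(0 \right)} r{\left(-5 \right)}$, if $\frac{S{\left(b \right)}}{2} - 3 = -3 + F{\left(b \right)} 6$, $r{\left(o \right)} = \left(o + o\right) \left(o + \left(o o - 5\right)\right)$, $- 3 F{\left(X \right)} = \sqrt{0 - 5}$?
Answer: $9000 i \sqrt{5} \approx 20125.0 i$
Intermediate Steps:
$F{\left(X \right)} = - \frac{i \sqrt{5}}{3}$ ($F{\left(X \right)} = - \frac{\sqrt{0 - 5}}{3} = - \frac{\sqrt{-5}}{3} = - \frac{i \sqrt{5}}{3}$)
$r{\left(o \right)} = 2 o \left(-5 + o + o^{2}\right)$ ($r{\left(o \right)} = 2 o \left(o + \left(o^{2} - 5\right)\right) = 2 o \left(o + \left(-5 + o^{2}\right)\right) = 2 o \left(-5 + o + o^{2}\right)$)
$S{\left(b \right)} = - 4 i \sqrt{5}$ ($S{\left(b \right)} = 6 + 2 \left(-3 + - \frac{i \sqrt{5}}{3} \cdot 6\right) = 6 + 2 \left(-3 - 2 i \sqrt{5}\right) = 6 - \left(6 + 4 i \sqrt{5}\right) = - 4 i \sqrt{5}$)
$15 S{\left(0 \right)} r{\left(-5 \right)} = 15 \left(- 4 i \sqrt{5}\right) 2 \left(-5\right) \left(-5 - 5 + \left(-5\right)^{2}\right) = - 60 i \sqrt{5} \cdot 2 \left(-5\right) \left(-5 - 5 + 25\right) = - 60 i \sqrt{5} \cdot 2 \left(-5\right) 15 = - 60 i \sqrt{5} \left(-150\right) = 9000 i \sqrt{5}$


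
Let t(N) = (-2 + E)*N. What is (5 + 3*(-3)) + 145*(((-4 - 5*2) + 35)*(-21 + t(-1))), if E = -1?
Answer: -54814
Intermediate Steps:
t(N) = -3*N (t(N) = (-2 - 1)*N = -3*N)
(5 + 3*(-3)) + 145*(((-4 - 5*2) + 35)*(-21 + t(-1))) = (5 + 3*(-3)) + 145*(((-4 - 5*2) + 35)*(-21 - 3*(-1))) = (5 - 9) + 145*(((-4 - 10) + 35)*(-21 + 3)) = -4 + 145*((-14 + 35)*(-18)) = -4 + 145*(21*(-18)) = -4 + 145*(-378) = -4 - 54810 = -54814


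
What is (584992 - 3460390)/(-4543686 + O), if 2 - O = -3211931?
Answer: 2875398/1331753 ≈ 2.1591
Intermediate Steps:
O = 3211933 (O = 2 - 1*(-3211931) = 2 + 3211931 = 3211933)
(584992 - 3460390)/(-4543686 + O) = (584992 - 3460390)/(-4543686 + 3211933) = -2875398/(-1331753) = -2875398*(-1/1331753) = 2875398/1331753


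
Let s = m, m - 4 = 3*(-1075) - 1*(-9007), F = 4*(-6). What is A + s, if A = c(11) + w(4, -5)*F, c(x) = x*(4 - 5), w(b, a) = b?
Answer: 5679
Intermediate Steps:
F = -24
c(x) = -x (c(x) = x*(-1) = -x)
A = -107 (A = -1*11 + 4*(-24) = -11 - 96 = -107)
m = 5786 (m = 4 + (3*(-1075) - 1*(-9007)) = 4 + (-3225 + 9007) = 4 + 5782 = 5786)
s = 5786
A + s = -107 + 5786 = 5679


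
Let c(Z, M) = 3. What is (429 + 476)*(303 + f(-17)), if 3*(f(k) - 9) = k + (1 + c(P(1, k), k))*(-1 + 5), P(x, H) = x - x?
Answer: 846175/3 ≈ 2.8206e+5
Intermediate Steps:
P(x, H) = 0
f(k) = 43/3 + k/3 (f(k) = 9 + (k + (1 + 3)*(-1 + 5))/3 = 9 + (k + 4*4)/3 = 9 + (k + 16)/3 = 9 + (16 + k)/3 = 9 + (16/3 + k/3) = 43/3 + k/3)
(429 + 476)*(303 + f(-17)) = (429 + 476)*(303 + (43/3 + (⅓)*(-17))) = 905*(303 + (43/3 - 17/3)) = 905*(303 + 26/3) = 905*(935/3) = 846175/3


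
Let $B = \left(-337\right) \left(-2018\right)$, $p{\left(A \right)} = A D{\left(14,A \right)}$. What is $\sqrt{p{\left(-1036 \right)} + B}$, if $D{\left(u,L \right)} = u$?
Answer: $\sqrt{665562} \approx 815.82$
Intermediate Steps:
$p{\left(A \right)} = 14 A$ ($p{\left(A \right)} = A 14 = 14 A$)
$B = 680066$
$\sqrt{p{\left(-1036 \right)} + B} = \sqrt{14 \left(-1036\right) + 680066} = \sqrt{-14504 + 680066} = \sqrt{665562}$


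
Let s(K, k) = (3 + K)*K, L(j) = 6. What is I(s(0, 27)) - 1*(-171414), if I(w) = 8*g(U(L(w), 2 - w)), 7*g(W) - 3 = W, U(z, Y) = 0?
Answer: 1199922/7 ≈ 1.7142e+5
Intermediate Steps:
g(W) = 3/7 + W/7
s(K, k) = K*(3 + K)
I(w) = 24/7 (I(w) = 8*(3/7 + (1/7)*0) = 8*(3/7 + 0) = 8*(3/7) = 24/7)
I(s(0, 27)) - 1*(-171414) = 24/7 - 1*(-171414) = 24/7 + 171414 = 1199922/7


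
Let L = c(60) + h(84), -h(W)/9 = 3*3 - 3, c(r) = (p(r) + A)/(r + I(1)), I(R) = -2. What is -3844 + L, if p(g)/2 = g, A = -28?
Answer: -112996/29 ≈ -3896.4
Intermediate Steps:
p(g) = 2*g
c(r) = (-28 + 2*r)/(-2 + r) (c(r) = (2*r - 28)/(r - 2) = (-28 + 2*r)/(-2 + r))
h(W) = -54 (h(W) = -9*(3*3 - 3) = -9*(9 - 3) = -9*6 = -54)
L = -1520/29 (L = 2*(-14 + 60)/(-2 + 60) - 54 = 2*46/58 - 54 = 2*(1/58)*46 - 54 = 46/29 - 54 = -1520/29 ≈ -52.414)
-3844 + L = -3844 - 1520/29 = -112996/29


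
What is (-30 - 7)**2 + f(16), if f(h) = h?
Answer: 1385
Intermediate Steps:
(-30 - 7)**2 + f(16) = (-30 - 7)**2 + 16 = (-37)**2 + 16 = 1369 + 16 = 1385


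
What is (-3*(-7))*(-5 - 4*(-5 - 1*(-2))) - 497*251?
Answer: -124600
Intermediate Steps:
(-3*(-7))*(-5 - 4*(-5 - 1*(-2))) - 497*251 = 21*(-5 - 4*(-5 + 2)) - 124747 = 21*(-5 - 4*(-3)) - 124747 = 21*(-5 + 12) - 124747 = 21*7 - 124747 = 147 - 124747 = -124600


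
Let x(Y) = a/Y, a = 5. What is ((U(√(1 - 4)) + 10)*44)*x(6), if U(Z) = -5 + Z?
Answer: 550/3 + 110*I*√3/3 ≈ 183.33 + 63.509*I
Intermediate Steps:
x(Y) = 5/Y
((U(√(1 - 4)) + 10)*44)*x(6) = (((-5 + √(1 - 4)) + 10)*44)*(5/6) = (((-5 + √(-3)) + 10)*44)*(5*(⅙)) = (((-5 + I*√3) + 10)*44)*(⅚) = ((5 + I*√3)*44)*(⅚) = (220 + 44*I*√3)*(⅚) = 550/3 + 110*I*√3/3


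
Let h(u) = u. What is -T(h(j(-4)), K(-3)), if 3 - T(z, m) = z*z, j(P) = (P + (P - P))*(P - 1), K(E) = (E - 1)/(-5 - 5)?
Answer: 397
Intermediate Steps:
K(E) = ⅒ - E/10 (K(E) = (-1 + E)/(-10) = (-1 + E)*(-⅒) = ⅒ - E/10)
j(P) = P*(-1 + P) (j(P) = (P + 0)*(-1 + P) = P*(-1 + P))
T(z, m) = 3 - z² (T(z, m) = 3 - z*z = 3 - z²)
-T(h(j(-4)), K(-3)) = -(3 - (-4*(-1 - 4))²) = -(3 - (-4*(-5))²) = -(3 - 1*20²) = -(3 - 1*400) = -(3 - 400) = -1*(-397) = 397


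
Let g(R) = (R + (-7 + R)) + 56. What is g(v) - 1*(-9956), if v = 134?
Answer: 10273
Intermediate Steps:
g(R) = 49 + 2*R (g(R) = (-7 + 2*R) + 56 = 49 + 2*R)
g(v) - 1*(-9956) = (49 + 2*134) - 1*(-9956) = (49 + 268) + 9956 = 317 + 9956 = 10273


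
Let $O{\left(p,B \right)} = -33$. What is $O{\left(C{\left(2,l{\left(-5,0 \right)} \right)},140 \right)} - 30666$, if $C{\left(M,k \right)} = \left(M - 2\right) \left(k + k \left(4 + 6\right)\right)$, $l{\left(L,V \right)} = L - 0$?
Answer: $-30699$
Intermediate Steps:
$l{\left(L,V \right)} = L$ ($l{\left(L,V \right)} = L + 0 = L$)
$C{\left(M,k \right)} = 11 k \left(-2 + M\right)$ ($C{\left(M,k \right)} = \left(-2 + M\right) \left(k + k 10\right) = \left(-2 + M\right) \left(k + 10 k\right) = \left(-2 + M\right) 11 k = 11 k \left(-2 + M\right)$)
$O{\left(C{\left(2,l{\left(-5,0 \right)} \right)},140 \right)} - 30666 = -33 - 30666 = -30699$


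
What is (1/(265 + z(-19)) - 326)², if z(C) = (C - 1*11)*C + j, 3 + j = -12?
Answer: 71459447761/672400 ≈ 1.0628e+5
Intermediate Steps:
j = -15 (j = -3 - 12 = -15)
z(C) = -15 + C*(-11 + C) (z(C) = (C - 1*11)*C - 15 = (C - 11)*C - 15 = (-11 + C)*C - 15 = C*(-11 + C) - 15 = -15 + C*(-11 + C))
(1/(265 + z(-19)) - 326)² = (1/(265 + (-15 + (-19)² - 11*(-19))) - 326)² = (1/(265 + (-15 + 361 + 209)) - 326)² = (1/(265 + 555) - 326)² = (1/820 - 326)² = (-267319/820)² = 71459447761/672400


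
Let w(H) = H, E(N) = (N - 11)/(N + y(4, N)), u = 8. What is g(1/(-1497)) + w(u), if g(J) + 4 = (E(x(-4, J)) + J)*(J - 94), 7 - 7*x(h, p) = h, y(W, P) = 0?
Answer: 1273042813/2241009 ≈ 568.07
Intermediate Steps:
x(h, p) = 1 - h/7
E(N) = (-11 + N)/N (E(N) = (N - 11)/(N + 0) = (-11 + N)/N)
g(J) = -4 + (-94 + J)*(-6 + J) (g(J) = -4 + ((-11 + (1 - ⅐*(-4)))/(1 - ⅐*(-4)) + J)*(J - 94) = -4 + ((-11 + (1 + 4/7))/(1 + 4/7) + J)*(-94 + J) = -4 + ((-11 + 11/7)/(11/7) + J)*(-94 + J) = -4 + ((7/11)*(-66/7) + J)*(-94 + J) = -4 + (-6 + J)*(-94 + J) = -4 + (-94 + J)*(-6 + J))
g(1/(-1497)) + w(u) = (560 + (1/(-1497))² - 100/(-1497)) + 8 = (560 + (-1/1497)² - 100*(-1/1497)) + 8 = (560 + 1/2241009 + 100/1497) + 8 = 1255114741/2241009 + 8 = 1273042813/2241009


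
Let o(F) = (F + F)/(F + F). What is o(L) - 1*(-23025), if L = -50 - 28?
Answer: 23026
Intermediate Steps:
L = -78
o(F) = 1 (o(F) = (2*F)/((2*F)) = (2*F)*(1/(2*F)) = 1)
o(L) - 1*(-23025) = 1 - 1*(-23025) = 1 + 23025 = 23026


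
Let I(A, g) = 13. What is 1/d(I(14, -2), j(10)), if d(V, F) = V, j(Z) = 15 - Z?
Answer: 1/13 ≈ 0.076923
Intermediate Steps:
1/d(I(14, -2), j(10)) = 1/13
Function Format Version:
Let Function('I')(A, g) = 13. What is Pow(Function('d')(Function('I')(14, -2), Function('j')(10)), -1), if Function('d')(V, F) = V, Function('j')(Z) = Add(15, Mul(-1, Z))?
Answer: Rational(1, 13) ≈ 0.076923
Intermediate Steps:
Pow(Function('d')(Function('I')(14, -2), Function('j')(10)), -1) = Pow(13, -1) = Rational(1, 13)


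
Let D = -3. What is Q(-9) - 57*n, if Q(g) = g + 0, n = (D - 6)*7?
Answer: 3582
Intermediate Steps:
n = -63 (n = (-3 - 6)*7 = -9*7 = -63)
Q(g) = g
Q(-9) - 57*n = -9 - 57*(-63) = -9 + 3591 = 3582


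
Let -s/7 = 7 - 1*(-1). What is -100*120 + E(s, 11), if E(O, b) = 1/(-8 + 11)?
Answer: -35999/3 ≈ -12000.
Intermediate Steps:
s = -56 (s = -7*(7 - 1*(-1)) = -7*(7 + 1) = -7*8 = -56)
E(O, b) = ⅓ (E(O, b) = 1/3 = ⅓)
-100*120 + E(s, 11) = -100*120 + ⅓ = -12000 + ⅓ = -35999/3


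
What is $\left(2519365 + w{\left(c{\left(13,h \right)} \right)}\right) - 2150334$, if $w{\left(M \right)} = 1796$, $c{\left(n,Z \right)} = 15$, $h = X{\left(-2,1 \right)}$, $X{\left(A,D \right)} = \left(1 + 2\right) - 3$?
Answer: $370827$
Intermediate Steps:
$X{\left(A,D \right)} = 0$ ($X{\left(A,D \right)} = 3 - 3 = 0$)
$h = 0$
$\left(2519365 + w{\left(c{\left(13,h \right)} \right)}\right) - 2150334 = \left(2519365 + 1796\right) - 2150334 = 2521161 - 2150334 = 370827$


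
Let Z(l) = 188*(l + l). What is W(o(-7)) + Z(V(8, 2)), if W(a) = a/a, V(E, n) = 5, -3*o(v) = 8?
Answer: 1881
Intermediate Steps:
o(v) = -8/3 (o(v) = -⅓*8 = -8/3)
Z(l) = 376*l (Z(l) = 188*(2*l) = 376*l)
W(a) = 1
W(o(-7)) + Z(V(8, 2)) = 1 + 376*5 = 1 + 1880 = 1881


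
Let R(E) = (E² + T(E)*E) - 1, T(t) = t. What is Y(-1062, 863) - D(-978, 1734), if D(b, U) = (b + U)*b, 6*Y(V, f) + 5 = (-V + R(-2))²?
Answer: 2789482/3 ≈ 9.2983e+5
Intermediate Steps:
R(E) = -1 + 2*E² (R(E) = (E² + E*E) - 1 = (E² + E²) - 1 = 2*E² - 1 = -1 + 2*E²)
Y(V, f) = -⅚ + (7 - V)²/6 (Y(V, f) = -⅚ + (-V + (-1 + 2*(-2)²))²/6 = -⅚ + (-V + (-1 + 2*4))²/6 = -⅚ + (-V + (-1 + 8))²/6 = -⅚ + (-V + 7)²/6 = -⅚ + (7 - V)²/6)
D(b, U) = b*(U + b) (D(b, U) = (U + b)*b = b*(U + b))
Y(-1062, 863) - D(-978, 1734) = (-⅚ + (-7 - 1062)²/6) - (-978)*(1734 - 978) = (-⅚ + (⅙)*(-1069)²) - (-978)*756 = (-⅚ + (⅙)*1142761) - 1*(-739368) = (-⅚ + 1142761/6) + 739368 = 571378/3 + 739368 = 2789482/3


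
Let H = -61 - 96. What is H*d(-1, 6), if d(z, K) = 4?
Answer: -628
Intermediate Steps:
H = -157
H*d(-1, 6) = -157*4 = -628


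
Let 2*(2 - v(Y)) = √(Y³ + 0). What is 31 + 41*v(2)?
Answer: 113 - 41*√2 ≈ 55.017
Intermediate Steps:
v(Y) = 2 - √(Y³)/2 (v(Y) = 2 - √(Y³ + 0)/2 = 2 - √(Y³)/2)
31 + 41*v(2) = 31 + 41*(2 - 2*√2/2) = 31 + 41*(2 - √2) = 31 + (82 - 41*√2) = 113 - 41*√2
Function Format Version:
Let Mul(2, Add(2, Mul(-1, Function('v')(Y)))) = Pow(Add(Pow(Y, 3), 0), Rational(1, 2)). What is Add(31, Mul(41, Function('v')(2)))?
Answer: Add(113, Mul(-41, Pow(2, Rational(1, 2)))) ≈ 55.017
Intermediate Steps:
Function('v')(Y) = Add(2, Mul(Rational(-1, 2), Pow(Pow(Y, 3), Rational(1, 2)))) (Function('v')(Y) = Add(2, Mul(Rational(-1, 2), Pow(Add(Pow(Y, 3), 0), Rational(1, 2)))) = Add(2, Mul(Rational(-1, 2), Pow(Pow(Y, 3), Rational(1, 2)))))
Add(31, Mul(41, Function('v')(2))) = Add(31, Mul(41, Add(2, Mul(Rational(-1, 2), Pow(Pow(2, 3), Rational(1, 2)))))) = Add(31, Mul(41, Add(2, Mul(Rational(-1, 2), Pow(8, Rational(1, 2)))))) = Add(31, Mul(41, Add(2, Mul(Rational(-1, 2), Mul(2, Pow(2, Rational(1, 2))))))) = Add(31, Mul(41, Add(2, Mul(-1, Pow(2, Rational(1, 2)))))) = Add(31, Add(82, Mul(-41, Pow(2, Rational(1, 2))))) = Add(113, Mul(-41, Pow(2, Rational(1, 2))))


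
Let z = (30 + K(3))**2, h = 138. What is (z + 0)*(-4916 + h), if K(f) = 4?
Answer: -5523368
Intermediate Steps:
z = 1156 (z = (30 + 4)**2 = 34**2 = 1156)
(z + 0)*(-4916 + h) = (1156 + 0)*(-4916 + 138) = 1156*(-4778) = -5523368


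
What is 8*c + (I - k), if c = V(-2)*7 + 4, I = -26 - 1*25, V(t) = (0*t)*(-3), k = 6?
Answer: -25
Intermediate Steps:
V(t) = 0 (V(t) = 0*(-3) = 0)
I = -51 (I = -26 - 25 = -51)
c = 4 (c = 0*7 + 4 = 0 + 4 = 4)
8*c + (I - k) = 8*4 + (-51 - 1*6) = 32 + (-51 - 6) = 32 - 57 = -25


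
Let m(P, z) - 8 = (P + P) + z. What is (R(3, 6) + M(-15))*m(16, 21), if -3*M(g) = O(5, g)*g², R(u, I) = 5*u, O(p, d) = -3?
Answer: 14640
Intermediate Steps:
m(P, z) = 8 + z + 2*P (m(P, z) = 8 + ((P + P) + z) = 8 + (2*P + z) = 8 + (z + 2*P) = 8 + z + 2*P)
M(g) = g² (M(g) = -(-1)*g² = g²)
(R(3, 6) + M(-15))*m(16, 21) = (5*3 + (-15)²)*(8 + 21 + 2*16) = (15 + 225)*(8 + 21 + 32) = 240*61 = 14640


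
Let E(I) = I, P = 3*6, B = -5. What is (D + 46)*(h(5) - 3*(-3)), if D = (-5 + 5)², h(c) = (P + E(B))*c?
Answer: 3404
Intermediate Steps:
P = 18
h(c) = 13*c (h(c) = (18 - 5)*c = 13*c)
D = 0 (D = 0² = 0)
(D + 46)*(h(5) - 3*(-3)) = (0 + 46)*(13*5 - 3*(-3)) = 46*(65 - 1*(-9)) = 46*(65 + 9) = 46*74 = 3404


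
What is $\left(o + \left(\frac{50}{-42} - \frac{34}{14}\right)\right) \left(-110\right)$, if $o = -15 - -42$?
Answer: $- \frac{54010}{21} \approx -2571.9$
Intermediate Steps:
$o = 27$ ($o = -15 + 42 = 27$)
$\left(o + \left(\frac{50}{-42} - \frac{34}{14}\right)\right) \left(-110\right) = \left(27 + \left(\frac{50}{-42} - \frac{34}{14}\right)\right) \left(-110\right) = \left(27 + \left(50 \left(- \frac{1}{42}\right) - \frac{17}{7}\right)\right) \left(-110\right) = \left(27 - \frac{76}{21}\right) \left(-110\right) = \frac{491}{21} \left(-110\right) = - \frac{54010}{21}$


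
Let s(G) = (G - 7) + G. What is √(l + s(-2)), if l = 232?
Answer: √221 ≈ 14.866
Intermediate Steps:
s(G) = -7 + 2*G (s(G) = (-7 + G) + G = -7 + 2*G)
√(l + s(-2)) = √(232 + (-7 + 2*(-2))) = √(232 + (-7 - 4)) = √(232 - 11) = √221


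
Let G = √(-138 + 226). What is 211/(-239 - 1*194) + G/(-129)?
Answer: -211/433 - 2*√22/129 ≈ -0.56002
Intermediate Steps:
G = 2*√22 (G = √88 = 2*√22 ≈ 9.3808)
211/(-239 - 1*194) + G/(-129) = 211/(-239 - 1*194) + (2*√22)/(-129) = 211/(-239 - 194) + (2*√22)*(-1/129) = 211/(-433) - 2*√22/129 = 211*(-1/433) - 2*√22/129 = -211/433 - 2*√22/129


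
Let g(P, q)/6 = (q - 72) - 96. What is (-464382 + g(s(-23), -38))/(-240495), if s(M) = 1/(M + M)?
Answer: 155206/80165 ≈ 1.9361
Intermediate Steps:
s(M) = 1/(2*M)
g(P, q) = -1008 + 6*q (g(P, q) = 6*((q - 72) - 96) = 6*((-72 + q) - 96) = 6*(-168 + q) = -1008 + 6*q)
(-464382 + g(s(-23), -38))/(-240495) = (-464382 + (-1008 + 6*(-38)))/(-240495) = (-464382 + (-1008 - 228))*(-1/240495) = (-464382 - 1236)*(-1/240495) = -465618*(-1/240495) = 155206/80165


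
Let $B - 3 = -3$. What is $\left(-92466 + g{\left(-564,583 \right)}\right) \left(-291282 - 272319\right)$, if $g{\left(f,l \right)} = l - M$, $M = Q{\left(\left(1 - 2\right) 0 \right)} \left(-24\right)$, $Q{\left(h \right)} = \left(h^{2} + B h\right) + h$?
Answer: $51785350683$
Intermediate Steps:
$B = 0$ ($B = 3 - 3 = 0$)
$Q{\left(h \right)} = h + h^{2}$ ($Q{\left(h \right)} = \left(h^{2} + 0 h\right) + h = \left(h^{2} + 0\right) + h = h^{2} + h = h + h^{2}$)
$M = 0$ ($M = \left(1 - 2\right) 0 \left(1 + \left(1 - 2\right) 0\right) \left(-24\right) = \left(-1\right) 0 \left(1 - 0\right) \left(-24\right) = 0 \left(1 + 0\right) \left(-24\right) = 0 \cdot 1 \left(-24\right) = 0 \left(-24\right) = 0$)
$g{\left(f,l \right)} = l$ ($g{\left(f,l \right)} = l - 0 = l + 0 = l$)
$\left(-92466 + g{\left(-564,583 \right)}\right) \left(-291282 - 272319\right) = \left(-92466 + 583\right) \left(-291282 - 272319\right) = \left(-91883\right) \left(-563601\right) = 51785350683$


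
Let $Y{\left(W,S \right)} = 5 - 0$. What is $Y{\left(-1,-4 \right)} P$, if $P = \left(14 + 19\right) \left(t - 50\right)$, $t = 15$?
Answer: $-5775$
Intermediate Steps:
$P = -1155$ ($P = \left(14 + 19\right) \left(15 - 50\right) = 33 \left(-35\right) = -1155$)
$Y{\left(W,S \right)} = 5$ ($Y{\left(W,S \right)} = 5 + 0 = 5$)
$Y{\left(-1,-4 \right)} P = 5 \left(-1155\right) = -5775$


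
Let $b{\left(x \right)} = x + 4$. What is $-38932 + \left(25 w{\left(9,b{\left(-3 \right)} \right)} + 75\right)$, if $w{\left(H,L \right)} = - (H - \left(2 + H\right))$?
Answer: $-38807$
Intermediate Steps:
$b{\left(x \right)} = 4 + x$
$w{\left(H,L \right)} = 2$ ($w{\left(H,L \right)} = \left(-1\right) \left(-2\right) = 2$)
$-38932 + \left(25 w{\left(9,b{\left(-3 \right)} \right)} + 75\right) = -38932 + \left(25 \cdot 2 + 75\right) = -38932 + \left(50 + 75\right) = -38932 + 125 = -38807$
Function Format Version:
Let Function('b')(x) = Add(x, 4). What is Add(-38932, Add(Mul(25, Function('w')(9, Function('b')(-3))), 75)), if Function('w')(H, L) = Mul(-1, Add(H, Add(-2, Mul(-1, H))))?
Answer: -38807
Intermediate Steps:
Function('b')(x) = Add(4, x)
Function('w')(H, L) = 2 (Function('w')(H, L) = Mul(-1, -2) = 2)
Add(-38932, Add(Mul(25, Function('w')(9, Function('b')(-3))), 75)) = Add(-38932, Add(Mul(25, 2), 75)) = Add(-38932, Add(50, 75)) = Add(-38932, 125) = -38807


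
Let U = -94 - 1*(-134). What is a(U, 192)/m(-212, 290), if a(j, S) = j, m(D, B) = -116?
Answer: -10/29 ≈ -0.34483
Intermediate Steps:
U = 40 (U = -94 + 134 = 40)
a(U, 192)/m(-212, 290) = 40/(-116) = 40*(-1/116) = -10/29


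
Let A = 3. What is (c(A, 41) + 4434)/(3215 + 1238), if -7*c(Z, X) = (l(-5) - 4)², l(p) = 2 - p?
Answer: 31029/31171 ≈ 0.99544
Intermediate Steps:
c(Z, X) = -9/7 (c(Z, X) = -((2 - 1*(-5)) - 4)²/7 = -((2 + 5) - 4)²/7 = -(7 - 4)²/7 = -⅐*3² = -⅐*9 = -9/7)
(c(A, 41) + 4434)/(3215 + 1238) = (-9/7 + 4434)/(3215 + 1238) = (31029/7)/4453 = (31029/7)*(1/4453) = 31029/31171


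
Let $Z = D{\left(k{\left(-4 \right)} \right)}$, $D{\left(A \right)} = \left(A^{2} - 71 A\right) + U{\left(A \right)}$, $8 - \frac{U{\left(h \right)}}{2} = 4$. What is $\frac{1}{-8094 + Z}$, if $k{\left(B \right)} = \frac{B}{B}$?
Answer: $- \frac{1}{8156} \approx -0.00012261$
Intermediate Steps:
$k{\left(B \right)} = 1$
$U{\left(h \right)} = 8$ ($U{\left(h \right)} = 16 - 8 = 8$)
$D{\left(A \right)} = 8 + A^{2} - 71 A$ ($D{\left(A \right)} = \left(A^{2} - 71 A\right) + 8 = 8 + A^{2} - 71 A$)
$Z = -62$ ($Z = 8 + 1^{2} - 71 = 8 + 1 - 71 = -62$)
$\frac{1}{-8094 + Z} = \frac{1}{-8094 - 62} = \frac{1}{-8156} = - \frac{1}{8156}$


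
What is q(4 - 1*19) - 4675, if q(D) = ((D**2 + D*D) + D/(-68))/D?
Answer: -319941/68 ≈ -4705.0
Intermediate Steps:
q(D) = (2*D**2 - D/68)/D (q(D) = ((D**2 + D**2) + D*(-1/68))/D = (2*D**2 - D/68)/D)
q(4 - 1*19) - 4675 = (-1/68 + 2*(4 - 1*19)) - 4675 = (-1/68 + 2*(4 - 19)) - 4675 = (-1/68 + 2*(-15)) - 4675 = (-1/68 - 30) - 4675 = -2041/68 - 4675 = -319941/68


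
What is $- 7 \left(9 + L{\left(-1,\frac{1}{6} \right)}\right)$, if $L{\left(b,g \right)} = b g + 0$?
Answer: $- \frac{371}{6} \approx -61.833$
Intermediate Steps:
$L{\left(b,g \right)} = b g$
$- 7 \left(9 + L{\left(-1,\frac{1}{6} \right)}\right) = - 7 \left(9 - \frac{1}{6}\right) = \left(-7\right) \frac{53}{6} = - \frac{371}{6}$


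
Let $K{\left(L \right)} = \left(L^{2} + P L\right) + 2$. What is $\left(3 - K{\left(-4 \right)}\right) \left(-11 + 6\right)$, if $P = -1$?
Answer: $95$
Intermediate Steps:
$K{\left(L \right)} = 2 + L^{2} - L$ ($K{\left(L \right)} = \left(L^{2} - L\right) + 2 = 2 + L^{2} - L$)
$\left(3 - K{\left(-4 \right)}\right) \left(-11 + 6\right) = \left(3 - \left(2 + \left(-4\right)^{2} - -4\right)\right) \left(-11 + 6\right) = \left(3 - \left(2 + 16 + 4\right)\right) \left(-5\right) = \left(3 - 22\right) \left(-5\right) = \left(-19\right) \left(-5\right) = 95$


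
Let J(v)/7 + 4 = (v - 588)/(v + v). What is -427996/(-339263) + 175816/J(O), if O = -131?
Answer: -15626754590508/781322689 ≈ -20000.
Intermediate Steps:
J(v) = -28 + 7*(-588 + v)/(2*v) (J(v) = -28 + 7*((v - 588)/(v + v)) = -28 + 7*((-588 + v)/((2*v))) = -28 + 7*((-588 + v)*(1/(2*v))) = -28 + 7*((-588 + v)/(2*v)) = -28 + 7*(-588 + v)/(2*v))
-427996/(-339263) + 175816/J(O) = -427996/(-339263) + 175816/(-49/2 - 2058/(-131)) = -427996*(-1/339263) + 175816/(-49/2 - 2058*(-1/131)) = 427996/339263 + 175816/(-49/2 + 2058/131) = 427996/339263 + 175816/(-2303/262) = 427996/339263 + 175816*(-262/2303) = 427996/339263 - 46063792/2303 = -15626754590508/781322689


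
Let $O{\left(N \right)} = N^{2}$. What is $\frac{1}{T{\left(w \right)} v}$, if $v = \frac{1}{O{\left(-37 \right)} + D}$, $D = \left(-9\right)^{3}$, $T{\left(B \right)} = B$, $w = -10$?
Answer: $-64$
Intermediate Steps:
$D = -729$
$v = \frac{1}{640}$ ($v = \frac{1}{\left(-37\right)^{2} - 729} = \frac{1}{1369 - 729} = \frac{1}{640} \approx 0.0015625$)
$\frac{1}{T{\left(w \right)} v} = \frac{1}{\left(-10\right) \frac{1}{640}} = \frac{1}{- \frac{1}{64}} = -64$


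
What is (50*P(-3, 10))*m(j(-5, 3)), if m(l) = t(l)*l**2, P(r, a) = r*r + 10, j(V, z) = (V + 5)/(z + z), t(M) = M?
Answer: 0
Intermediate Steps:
j(V, z) = (5 + V)/(2*z) (j(V, z) = (5 + V)/((2*z)) = (5 + V)*(1/(2*z)) = (5 + V)/(2*z))
P(r, a) = 10 + r**2 (P(r, a) = r**2 + 10 = 10 + r**2)
m(l) = l**3 (m(l) = l*l**2 = l**3)
(50*P(-3, 10))*m(j(-5, 3)) = (50*(10 + (-3)**2))*((1/2)*(5 - 5)/3)**3 = (50*(10 + 9))*((1/2)*(1/3)*0)**3 = (50*19)*0**3 = 950*0 = 0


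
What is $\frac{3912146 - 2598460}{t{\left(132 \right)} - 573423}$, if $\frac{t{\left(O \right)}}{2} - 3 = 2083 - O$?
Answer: $- \frac{1313686}{569515} \approx -2.3067$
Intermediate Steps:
$t{\left(O \right)} = 4172 - 2 O$ ($t{\left(O \right)} = 6 + 2 \left(2083 - O\right) = 6 - \left(-4166 + 2 O\right) = 4172 - 2 O$)
$\frac{3912146 - 2598460}{t{\left(132 \right)} - 573423} = \frac{3912146 - 2598460}{\left(4172 - 264\right) - 573423} = \frac{1313686}{\left(4172 - 264\right) - 573423} = \frac{1313686}{3908 - 573423} = \frac{1313686}{-569515} = 1313686 \left(- \frac{1}{569515}\right) = - \frac{1313686}{569515}$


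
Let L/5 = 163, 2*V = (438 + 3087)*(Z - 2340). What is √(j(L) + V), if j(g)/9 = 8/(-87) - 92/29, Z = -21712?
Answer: I*√35651402358/29 ≈ 6510.9*I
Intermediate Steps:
V = -42391650 (V = ((438 + 3087)*(-21712 - 2340))/2 = (3525*(-24052))/2 = (½)*(-84783300) = -42391650)
L = 815 (L = 5*163 = 815)
j(g) = -852/29 (j(g) = 9*(8/(-87) - 92/29) = 9*(8*(-1/87) - 92*1/29) = 9*(-8/87 - 92/29) = 9*(-284/87) = -852/29)
√(j(L) + V) = √(-852/29 - 42391650) = √(-1229358702/29) = I*√35651402358/29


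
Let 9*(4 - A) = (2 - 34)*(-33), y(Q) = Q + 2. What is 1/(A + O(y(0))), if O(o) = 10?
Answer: -3/310 ≈ -0.0096774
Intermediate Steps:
y(Q) = 2 + Q
A = -340/3 (A = 4 - (2 - 34)*(-33)/9 = 4 - (-32)*(-33)/9 = 4 - 1/9*1056 = 4 - 352/3 = -340/3 ≈ -113.33)
1/(A + O(y(0))) = 1/(-340/3 + 10) = 1/(-310/3) = -3/310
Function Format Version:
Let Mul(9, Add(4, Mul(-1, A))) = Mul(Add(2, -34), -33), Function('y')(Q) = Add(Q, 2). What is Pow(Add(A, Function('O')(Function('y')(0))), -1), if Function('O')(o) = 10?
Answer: Rational(-3, 310) ≈ -0.0096774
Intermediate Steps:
Function('y')(Q) = Add(2, Q)
A = Rational(-340, 3) (A = Add(4, Mul(Rational(-1, 9), Mul(Add(2, -34), -33))) = Add(4, Mul(Rational(-1, 9), Mul(-32, -33))) = Add(4, Mul(Rational(-1, 9), 1056)) = Add(4, Rational(-352, 3)) = Rational(-340, 3) ≈ -113.33)
Pow(Add(A, Function('O')(Function('y')(0))), -1) = Pow(Add(Rational(-340, 3), 10), -1) = Pow(Rational(-310, 3), -1) = Rational(-3, 310)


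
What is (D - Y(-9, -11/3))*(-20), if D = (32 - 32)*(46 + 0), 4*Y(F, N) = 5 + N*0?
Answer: 25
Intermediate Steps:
Y(F, N) = 5/4 (Y(F, N) = (5 + N*0)/4 = (5 + 0)/4 = (¼)*5 = 5/4)
D = 0 (D = 0*46 = 0)
(D - Y(-9, -11/3))*(-20) = (0 - 1*5/4)*(-20) = (0 - 5/4)*(-20) = -5/4*(-20) = 25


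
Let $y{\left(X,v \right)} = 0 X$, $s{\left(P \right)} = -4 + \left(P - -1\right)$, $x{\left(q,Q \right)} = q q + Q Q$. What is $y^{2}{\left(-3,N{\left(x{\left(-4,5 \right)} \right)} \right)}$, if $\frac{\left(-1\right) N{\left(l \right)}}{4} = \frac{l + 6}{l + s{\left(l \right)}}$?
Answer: $0$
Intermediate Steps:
$x{\left(q,Q \right)} = Q^{2} + q^{2}$ ($x{\left(q,Q \right)} = q^{2} + Q^{2} = Q^{2} + q^{2}$)
$s{\left(P \right)} = -3 + P$ ($s{\left(P \right)} = -4 + \left(P + 1\right) = -4 + \left(1 + P\right) = -3 + P$)
$N{\left(l \right)} = - \frac{4 \left(6 + l\right)}{-3 + 2 l}$ ($N{\left(l \right)} = - 4 \frac{l + 6}{l + \left(-3 + l\right)} = - 4 \frac{6 + l}{-3 + 2 l} = - \frac{4 \left(6 + l\right)}{-3 + 2 l}$)
$y{\left(X,v \right)} = 0$
$y^{2}{\left(-3,N{\left(x{\left(-4,5 \right)} \right)} \right)} = 0^{2} = 0$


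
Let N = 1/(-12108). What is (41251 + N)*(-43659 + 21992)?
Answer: -10821953807369/12108 ≈ -8.9379e+8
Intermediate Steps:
N = -1/12108 ≈ -8.2590e-5
(41251 + N)*(-43659 + 21992) = (41251 - 1/12108)*(-43659 + 21992) = (499467107/12108)*(-21667) = -10821953807369/12108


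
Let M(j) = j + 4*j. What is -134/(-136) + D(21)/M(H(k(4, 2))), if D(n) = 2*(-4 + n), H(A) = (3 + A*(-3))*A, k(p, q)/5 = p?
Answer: 94897/96900 ≈ 0.97933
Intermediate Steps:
k(p, q) = 5*p
H(A) = A*(3 - 3*A) (H(A) = (3 - 3*A)*A = A*(3 - 3*A))
D(n) = -8 + 2*n
M(j) = 5*j
-134/(-136) + D(21)/M(H(k(4, 2))) = -134/(-136) + (-8 + 2*21)/((5*(3*(5*4)*(1 - 5*4)))) = -134*(-1/136) + (-8 + 42)/((5*(3*20*(1 - 1*20)))) = 67/68 + 34/((5*(3*20*(1 - 20)))) = 67/68 + 34/((5*(3*20*(-19)))) = 67/68 + 34/((5*(-1140))) = 67/68 + 34/(-5700) = 67/68 + 34*(-1/5700) = 67/68 - 17/2850 = 94897/96900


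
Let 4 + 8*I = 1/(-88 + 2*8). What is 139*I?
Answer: -40171/576 ≈ -69.741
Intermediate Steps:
I = -289/576 (I = -½ + 1/(8*(-88 + 2*8)) = -½ + 1/(8*(-88 + 16)) = -½ + (⅛)/(-72) = -½ + (⅛)*(-1/72) = -½ - 1/576 = -289/576 ≈ -0.50174)
139*I = 139*(-289/576) = -40171/576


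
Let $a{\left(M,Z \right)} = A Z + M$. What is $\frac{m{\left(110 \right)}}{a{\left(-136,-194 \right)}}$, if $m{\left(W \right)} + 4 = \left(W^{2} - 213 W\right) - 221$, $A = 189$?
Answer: $\frac{11555}{36802} \approx 0.31398$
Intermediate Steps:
$m{\left(W \right)} = -225 + W^{2} - 213 W$ ($m{\left(W \right)} = -4 - \left(221 - W^{2} + 213 W\right) = -225 + W^{2} - 213 W$)
$a{\left(M,Z \right)} = M + 189 Z$ ($a{\left(M,Z \right)} = 189 Z + M = M + 189 Z$)
$\frac{m{\left(110 \right)}}{a{\left(-136,-194 \right)}} = \frac{-225 + 110^{2} - 23430}{-136 + 189 \left(-194\right)} = \frac{-225 + 12100 - 23430}{-136 - 36666} = - \frac{11555}{-36802} = \left(-11555\right) \left(- \frac{1}{36802}\right) = \frac{11555}{36802}$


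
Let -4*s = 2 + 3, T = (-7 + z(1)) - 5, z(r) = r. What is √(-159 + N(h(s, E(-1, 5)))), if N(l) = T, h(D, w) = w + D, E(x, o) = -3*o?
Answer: I*√170 ≈ 13.038*I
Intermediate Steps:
T = -11 (T = (-7 + 1) - 5 = -6 - 5 = -11)
s = -5/4 (s = -(2 + 3)/4 = -¼*5 = -5/4 ≈ -1.2500)
h(D, w) = D + w
N(l) = -11
√(-159 + N(h(s, E(-1, 5)))) = √(-159 - 11) = √(-170) = I*√170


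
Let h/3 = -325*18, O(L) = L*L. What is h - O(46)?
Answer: -19666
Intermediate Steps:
O(L) = L**2
h = -17550 (h = 3*(-325*18) = 3*(-5850) = -17550)
h - O(46) = -17550 - 1*46**2 = -17550 - 1*2116 = -17550 - 2116 = -19666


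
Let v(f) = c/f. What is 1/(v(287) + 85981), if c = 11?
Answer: 287/24676558 ≈ 1.1630e-5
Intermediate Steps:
v(f) = 11/f
1/(v(287) + 85981) = 1/(11/287 + 85981) = 1/(24676558/287) = 287/24676558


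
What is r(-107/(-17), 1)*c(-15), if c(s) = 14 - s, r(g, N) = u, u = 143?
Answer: 4147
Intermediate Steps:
r(g, N) = 143
r(-107/(-17), 1)*c(-15) = 143*(14 - 1*(-15)) = 143*(14 + 15) = 143*29 = 4147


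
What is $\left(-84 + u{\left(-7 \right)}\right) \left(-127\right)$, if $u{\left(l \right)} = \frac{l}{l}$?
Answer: $10541$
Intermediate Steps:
$u{\left(l \right)} = 1$
$\left(-84 + u{\left(-7 \right)}\right) \left(-127\right) = \left(-84 + 1\right) \left(-127\right) = \left(-83\right) \left(-127\right) = 10541$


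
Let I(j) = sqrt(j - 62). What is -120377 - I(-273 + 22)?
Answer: -120377 - I*sqrt(313) ≈ -1.2038e+5 - 17.692*I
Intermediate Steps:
I(j) = sqrt(-62 + j)
-120377 - I(-273 + 22) = -120377 - sqrt(-62 + (-273 + 22)) = -120377 - sqrt(-62 - 251) = -120377 - sqrt(-313) = -120377 - I*sqrt(313)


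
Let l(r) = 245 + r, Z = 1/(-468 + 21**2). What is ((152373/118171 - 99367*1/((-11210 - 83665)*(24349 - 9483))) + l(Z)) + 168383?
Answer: 252948583816475035813/1500027902183250 ≈ 1.6863e+5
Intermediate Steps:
Z = -1/27 (Z = 1/(-468 + 441) = 1/(-27) = -1/27 ≈ -0.037037)
((152373/118171 - 99367*1/((-11210 - 83665)*(24349 - 9483))) + l(Z)) + 168383 = ((152373/118171 - 99367*1/((-11210 - 83665)*(24349 - 9483))) + (245 - 1/27)) + 168383 = ((152373*(1/118171) - 99367/((-94875*14866))) + 6614/27) + 168383 = ((152373/118171 - 99367/(-1410411750)) + 6614/27) + 168383 = ((152373/118171 - 99367*(-1/1410411750)) + 6614/27) + 168383 = ((152373/118171 + 99367/1410411750) + 6614/27) + 168383 = (214920411880507/166669766909250 + 6614/27) + 168383 = 369385563152851063/1500027902183250 + 168383 = 252948583816475035813/1500027902183250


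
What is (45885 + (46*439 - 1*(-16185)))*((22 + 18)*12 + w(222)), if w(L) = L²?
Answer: 4093785696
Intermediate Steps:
(45885 + (46*439 - 1*(-16185)))*((22 + 18)*12 + w(222)) = (45885 + (46*439 - 1*(-16185)))*((22 + 18)*12 + 222²) = (45885 + (20194 + 16185))*(40*12 + 49284) = (45885 + 36379)*(480 + 49284) = 82264*49764 = 4093785696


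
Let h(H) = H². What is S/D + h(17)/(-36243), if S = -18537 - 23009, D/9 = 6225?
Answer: -169104767/225612675 ≈ -0.74954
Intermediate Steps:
D = 56025 (D = 9*6225 = 56025)
S = -41546
S/D + h(17)/(-36243) = -41546/56025 + 17²/(-36243) = -41546*1/56025 + 289*(-1/36243) = -41546/56025 - 289/36243 = -169104767/225612675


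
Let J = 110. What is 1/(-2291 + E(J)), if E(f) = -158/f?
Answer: -55/126084 ≈ -0.00043622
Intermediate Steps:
1/(-2291 + E(J)) = 1/(-2291 - 158/110) = 1/(-2291 - 158*1/110) = 1/(-2291 - 79/55) = 1/(-126084/55) = -55/126084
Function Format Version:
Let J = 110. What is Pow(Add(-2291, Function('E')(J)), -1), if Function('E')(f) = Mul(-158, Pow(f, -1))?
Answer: Rational(-55, 126084) ≈ -0.00043622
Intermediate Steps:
Pow(Add(-2291, Function('E')(J)), -1) = Pow(Add(-2291, Mul(-158, Pow(110, -1))), -1) = Pow(Add(-2291, Mul(-158, Rational(1, 110))), -1) = Pow(Add(-2291, Rational(-79, 55)), -1) = Pow(Rational(-126084, 55), -1) = Rational(-55, 126084)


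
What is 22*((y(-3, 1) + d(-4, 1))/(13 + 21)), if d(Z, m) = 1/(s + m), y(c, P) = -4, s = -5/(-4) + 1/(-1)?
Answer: -176/85 ≈ -2.0706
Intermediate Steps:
s = ¼ (s = -5*(-¼) + 1*(-1) = 5/4 - 1 = ¼ ≈ 0.25000)
d(Z, m) = 1/(¼ + m)
22*((y(-3, 1) + d(-4, 1))/(13 + 21)) = 22*((-4 + 4/(1 + 4*1))/(13 + 21)) = 22*((-4 + 4/(1 + 4))/34) = 22*((-4 + 4/5)*(1/34)) = 22*((-4 + 4*(⅕))*(1/34)) = 22*((-4 + ⅘)*(1/34)) = 22*(-16/5*1/34) = 22*(-8/85) = -176/85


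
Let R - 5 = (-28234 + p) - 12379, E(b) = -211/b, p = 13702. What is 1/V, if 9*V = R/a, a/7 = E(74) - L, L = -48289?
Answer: -225110025/1991044 ≈ -113.06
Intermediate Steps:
R = -26906 (R = 5 + ((-28234 + 13702) - 12379) = 5 + (-14532 - 12379) = 5 - 26911 = -26906)
a = 25012225/74 (a = 7*(-211/74 - 1*(-48289)) = 7*(-211*1/74 + 48289) = 7*(-211/74 + 48289) = 7*(3573175/74) = 25012225/74 ≈ 3.3800e+5)
V = -1991044/225110025 (V = (-26906/25012225/74)/9 = (-26906*74/25012225)/9 = (⅑)*(-1991044/25012225) = -1991044/225110025 ≈ -0.0088448)
1/V = 1/(-1991044/225110025) = -225110025/1991044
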